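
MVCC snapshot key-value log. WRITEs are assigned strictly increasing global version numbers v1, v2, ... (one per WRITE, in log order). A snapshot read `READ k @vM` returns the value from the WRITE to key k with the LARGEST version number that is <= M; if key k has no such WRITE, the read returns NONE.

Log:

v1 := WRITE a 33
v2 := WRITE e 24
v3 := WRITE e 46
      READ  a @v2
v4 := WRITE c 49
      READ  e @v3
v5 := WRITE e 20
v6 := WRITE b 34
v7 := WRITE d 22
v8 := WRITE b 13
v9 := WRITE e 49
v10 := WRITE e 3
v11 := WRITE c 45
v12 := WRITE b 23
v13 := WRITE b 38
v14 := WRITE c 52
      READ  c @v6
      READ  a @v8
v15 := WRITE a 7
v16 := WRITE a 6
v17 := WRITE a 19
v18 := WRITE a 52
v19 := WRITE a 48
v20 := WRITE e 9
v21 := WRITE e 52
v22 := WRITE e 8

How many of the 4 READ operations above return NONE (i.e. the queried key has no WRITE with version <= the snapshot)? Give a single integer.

Answer: 0

Derivation:
v1: WRITE a=33  (a history now [(1, 33)])
v2: WRITE e=24  (e history now [(2, 24)])
v3: WRITE e=46  (e history now [(2, 24), (3, 46)])
READ a @v2: history=[(1, 33)] -> pick v1 -> 33
v4: WRITE c=49  (c history now [(4, 49)])
READ e @v3: history=[(2, 24), (3, 46)] -> pick v3 -> 46
v5: WRITE e=20  (e history now [(2, 24), (3, 46), (5, 20)])
v6: WRITE b=34  (b history now [(6, 34)])
v7: WRITE d=22  (d history now [(7, 22)])
v8: WRITE b=13  (b history now [(6, 34), (8, 13)])
v9: WRITE e=49  (e history now [(2, 24), (3, 46), (5, 20), (9, 49)])
v10: WRITE e=3  (e history now [(2, 24), (3, 46), (5, 20), (9, 49), (10, 3)])
v11: WRITE c=45  (c history now [(4, 49), (11, 45)])
v12: WRITE b=23  (b history now [(6, 34), (8, 13), (12, 23)])
v13: WRITE b=38  (b history now [(6, 34), (8, 13), (12, 23), (13, 38)])
v14: WRITE c=52  (c history now [(4, 49), (11, 45), (14, 52)])
READ c @v6: history=[(4, 49), (11, 45), (14, 52)] -> pick v4 -> 49
READ a @v8: history=[(1, 33)] -> pick v1 -> 33
v15: WRITE a=7  (a history now [(1, 33), (15, 7)])
v16: WRITE a=6  (a history now [(1, 33), (15, 7), (16, 6)])
v17: WRITE a=19  (a history now [(1, 33), (15, 7), (16, 6), (17, 19)])
v18: WRITE a=52  (a history now [(1, 33), (15, 7), (16, 6), (17, 19), (18, 52)])
v19: WRITE a=48  (a history now [(1, 33), (15, 7), (16, 6), (17, 19), (18, 52), (19, 48)])
v20: WRITE e=9  (e history now [(2, 24), (3, 46), (5, 20), (9, 49), (10, 3), (20, 9)])
v21: WRITE e=52  (e history now [(2, 24), (3, 46), (5, 20), (9, 49), (10, 3), (20, 9), (21, 52)])
v22: WRITE e=8  (e history now [(2, 24), (3, 46), (5, 20), (9, 49), (10, 3), (20, 9), (21, 52), (22, 8)])
Read results in order: ['33', '46', '49', '33']
NONE count = 0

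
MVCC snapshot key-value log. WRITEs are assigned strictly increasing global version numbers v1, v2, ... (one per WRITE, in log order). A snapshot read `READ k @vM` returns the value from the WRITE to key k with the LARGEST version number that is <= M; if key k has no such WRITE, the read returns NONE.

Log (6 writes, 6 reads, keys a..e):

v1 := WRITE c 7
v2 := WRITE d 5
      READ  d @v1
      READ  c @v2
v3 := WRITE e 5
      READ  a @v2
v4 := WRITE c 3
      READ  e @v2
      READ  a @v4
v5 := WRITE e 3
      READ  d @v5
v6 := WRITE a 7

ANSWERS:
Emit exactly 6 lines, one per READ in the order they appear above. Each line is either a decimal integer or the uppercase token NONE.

v1: WRITE c=7  (c history now [(1, 7)])
v2: WRITE d=5  (d history now [(2, 5)])
READ d @v1: history=[(2, 5)] -> no version <= 1 -> NONE
READ c @v2: history=[(1, 7)] -> pick v1 -> 7
v3: WRITE e=5  (e history now [(3, 5)])
READ a @v2: history=[] -> no version <= 2 -> NONE
v4: WRITE c=3  (c history now [(1, 7), (4, 3)])
READ e @v2: history=[(3, 5)] -> no version <= 2 -> NONE
READ a @v4: history=[] -> no version <= 4 -> NONE
v5: WRITE e=3  (e history now [(3, 5), (5, 3)])
READ d @v5: history=[(2, 5)] -> pick v2 -> 5
v6: WRITE a=7  (a history now [(6, 7)])

Answer: NONE
7
NONE
NONE
NONE
5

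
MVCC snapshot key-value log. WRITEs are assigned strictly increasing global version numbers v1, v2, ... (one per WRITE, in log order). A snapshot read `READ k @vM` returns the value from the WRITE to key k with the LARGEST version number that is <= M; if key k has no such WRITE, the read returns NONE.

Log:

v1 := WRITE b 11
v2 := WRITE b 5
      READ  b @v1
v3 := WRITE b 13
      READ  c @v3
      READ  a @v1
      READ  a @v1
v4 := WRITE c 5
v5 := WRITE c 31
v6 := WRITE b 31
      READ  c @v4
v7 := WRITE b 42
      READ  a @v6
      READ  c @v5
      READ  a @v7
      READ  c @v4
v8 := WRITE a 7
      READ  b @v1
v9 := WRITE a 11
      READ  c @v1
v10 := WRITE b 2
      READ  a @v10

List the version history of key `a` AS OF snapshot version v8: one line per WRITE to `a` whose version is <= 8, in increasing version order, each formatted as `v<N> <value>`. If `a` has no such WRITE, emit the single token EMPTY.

Scan writes for key=a with version <= 8:
  v1 WRITE b 11 -> skip
  v2 WRITE b 5 -> skip
  v3 WRITE b 13 -> skip
  v4 WRITE c 5 -> skip
  v5 WRITE c 31 -> skip
  v6 WRITE b 31 -> skip
  v7 WRITE b 42 -> skip
  v8 WRITE a 7 -> keep
  v9 WRITE a 11 -> drop (> snap)
  v10 WRITE b 2 -> skip
Collected: [(8, 7)]

Answer: v8 7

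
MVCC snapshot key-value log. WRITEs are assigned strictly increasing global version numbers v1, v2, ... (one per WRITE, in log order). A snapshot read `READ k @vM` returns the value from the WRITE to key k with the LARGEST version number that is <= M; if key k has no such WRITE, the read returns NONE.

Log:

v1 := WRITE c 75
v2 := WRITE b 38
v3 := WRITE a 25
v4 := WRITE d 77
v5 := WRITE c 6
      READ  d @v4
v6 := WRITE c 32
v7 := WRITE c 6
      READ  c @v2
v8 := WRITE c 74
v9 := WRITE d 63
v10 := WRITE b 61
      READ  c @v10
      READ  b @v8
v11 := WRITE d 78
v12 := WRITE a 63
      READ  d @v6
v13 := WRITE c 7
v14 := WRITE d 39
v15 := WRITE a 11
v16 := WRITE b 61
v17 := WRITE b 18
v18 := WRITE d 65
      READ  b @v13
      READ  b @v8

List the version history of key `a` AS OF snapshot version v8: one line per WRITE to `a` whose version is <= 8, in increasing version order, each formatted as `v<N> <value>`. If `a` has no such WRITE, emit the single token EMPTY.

Scan writes for key=a with version <= 8:
  v1 WRITE c 75 -> skip
  v2 WRITE b 38 -> skip
  v3 WRITE a 25 -> keep
  v4 WRITE d 77 -> skip
  v5 WRITE c 6 -> skip
  v6 WRITE c 32 -> skip
  v7 WRITE c 6 -> skip
  v8 WRITE c 74 -> skip
  v9 WRITE d 63 -> skip
  v10 WRITE b 61 -> skip
  v11 WRITE d 78 -> skip
  v12 WRITE a 63 -> drop (> snap)
  v13 WRITE c 7 -> skip
  v14 WRITE d 39 -> skip
  v15 WRITE a 11 -> drop (> snap)
  v16 WRITE b 61 -> skip
  v17 WRITE b 18 -> skip
  v18 WRITE d 65 -> skip
Collected: [(3, 25)]

Answer: v3 25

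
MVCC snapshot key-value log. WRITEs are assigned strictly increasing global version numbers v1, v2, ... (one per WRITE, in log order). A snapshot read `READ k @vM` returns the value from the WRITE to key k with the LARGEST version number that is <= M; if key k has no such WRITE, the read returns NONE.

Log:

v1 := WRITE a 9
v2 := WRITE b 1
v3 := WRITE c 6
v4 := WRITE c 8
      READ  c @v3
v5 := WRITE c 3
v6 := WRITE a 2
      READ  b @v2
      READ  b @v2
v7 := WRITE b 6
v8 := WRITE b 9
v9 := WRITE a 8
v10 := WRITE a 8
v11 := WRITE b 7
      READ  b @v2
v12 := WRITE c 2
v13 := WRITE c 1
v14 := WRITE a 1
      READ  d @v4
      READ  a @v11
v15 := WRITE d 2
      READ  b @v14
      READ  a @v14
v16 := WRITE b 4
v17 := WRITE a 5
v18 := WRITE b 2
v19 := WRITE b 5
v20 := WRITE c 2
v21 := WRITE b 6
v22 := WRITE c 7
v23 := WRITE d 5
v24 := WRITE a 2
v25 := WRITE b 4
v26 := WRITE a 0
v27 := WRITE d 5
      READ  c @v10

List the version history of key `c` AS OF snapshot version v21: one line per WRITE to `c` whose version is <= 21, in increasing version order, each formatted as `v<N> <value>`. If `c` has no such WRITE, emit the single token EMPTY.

Answer: v3 6
v4 8
v5 3
v12 2
v13 1
v20 2

Derivation:
Scan writes for key=c with version <= 21:
  v1 WRITE a 9 -> skip
  v2 WRITE b 1 -> skip
  v3 WRITE c 6 -> keep
  v4 WRITE c 8 -> keep
  v5 WRITE c 3 -> keep
  v6 WRITE a 2 -> skip
  v7 WRITE b 6 -> skip
  v8 WRITE b 9 -> skip
  v9 WRITE a 8 -> skip
  v10 WRITE a 8 -> skip
  v11 WRITE b 7 -> skip
  v12 WRITE c 2 -> keep
  v13 WRITE c 1 -> keep
  v14 WRITE a 1 -> skip
  v15 WRITE d 2 -> skip
  v16 WRITE b 4 -> skip
  v17 WRITE a 5 -> skip
  v18 WRITE b 2 -> skip
  v19 WRITE b 5 -> skip
  v20 WRITE c 2 -> keep
  v21 WRITE b 6 -> skip
  v22 WRITE c 7 -> drop (> snap)
  v23 WRITE d 5 -> skip
  v24 WRITE a 2 -> skip
  v25 WRITE b 4 -> skip
  v26 WRITE a 0 -> skip
  v27 WRITE d 5 -> skip
Collected: [(3, 6), (4, 8), (5, 3), (12, 2), (13, 1), (20, 2)]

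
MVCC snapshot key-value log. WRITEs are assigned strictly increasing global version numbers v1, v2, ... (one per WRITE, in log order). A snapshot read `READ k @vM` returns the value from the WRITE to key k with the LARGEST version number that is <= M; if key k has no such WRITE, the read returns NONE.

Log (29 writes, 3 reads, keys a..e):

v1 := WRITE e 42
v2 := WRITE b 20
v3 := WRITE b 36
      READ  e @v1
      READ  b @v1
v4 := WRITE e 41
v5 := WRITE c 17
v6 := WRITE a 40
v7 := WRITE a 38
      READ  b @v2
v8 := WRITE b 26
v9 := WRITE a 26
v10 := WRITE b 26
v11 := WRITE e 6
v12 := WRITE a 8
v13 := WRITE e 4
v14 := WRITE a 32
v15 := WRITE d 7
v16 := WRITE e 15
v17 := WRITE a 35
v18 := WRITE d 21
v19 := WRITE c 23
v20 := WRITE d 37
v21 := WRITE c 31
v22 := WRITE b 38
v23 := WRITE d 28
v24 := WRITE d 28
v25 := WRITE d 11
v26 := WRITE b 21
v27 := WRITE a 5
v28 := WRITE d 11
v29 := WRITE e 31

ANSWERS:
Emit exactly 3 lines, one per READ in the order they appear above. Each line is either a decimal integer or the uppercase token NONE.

Answer: 42
NONE
20

Derivation:
v1: WRITE e=42  (e history now [(1, 42)])
v2: WRITE b=20  (b history now [(2, 20)])
v3: WRITE b=36  (b history now [(2, 20), (3, 36)])
READ e @v1: history=[(1, 42)] -> pick v1 -> 42
READ b @v1: history=[(2, 20), (3, 36)] -> no version <= 1 -> NONE
v4: WRITE e=41  (e history now [(1, 42), (4, 41)])
v5: WRITE c=17  (c history now [(5, 17)])
v6: WRITE a=40  (a history now [(6, 40)])
v7: WRITE a=38  (a history now [(6, 40), (7, 38)])
READ b @v2: history=[(2, 20), (3, 36)] -> pick v2 -> 20
v8: WRITE b=26  (b history now [(2, 20), (3, 36), (8, 26)])
v9: WRITE a=26  (a history now [(6, 40), (7, 38), (9, 26)])
v10: WRITE b=26  (b history now [(2, 20), (3, 36), (8, 26), (10, 26)])
v11: WRITE e=6  (e history now [(1, 42), (4, 41), (11, 6)])
v12: WRITE a=8  (a history now [(6, 40), (7, 38), (9, 26), (12, 8)])
v13: WRITE e=4  (e history now [(1, 42), (4, 41), (11, 6), (13, 4)])
v14: WRITE a=32  (a history now [(6, 40), (7, 38), (9, 26), (12, 8), (14, 32)])
v15: WRITE d=7  (d history now [(15, 7)])
v16: WRITE e=15  (e history now [(1, 42), (4, 41), (11, 6), (13, 4), (16, 15)])
v17: WRITE a=35  (a history now [(6, 40), (7, 38), (9, 26), (12, 8), (14, 32), (17, 35)])
v18: WRITE d=21  (d history now [(15, 7), (18, 21)])
v19: WRITE c=23  (c history now [(5, 17), (19, 23)])
v20: WRITE d=37  (d history now [(15, 7), (18, 21), (20, 37)])
v21: WRITE c=31  (c history now [(5, 17), (19, 23), (21, 31)])
v22: WRITE b=38  (b history now [(2, 20), (3, 36), (8, 26), (10, 26), (22, 38)])
v23: WRITE d=28  (d history now [(15, 7), (18, 21), (20, 37), (23, 28)])
v24: WRITE d=28  (d history now [(15, 7), (18, 21), (20, 37), (23, 28), (24, 28)])
v25: WRITE d=11  (d history now [(15, 7), (18, 21), (20, 37), (23, 28), (24, 28), (25, 11)])
v26: WRITE b=21  (b history now [(2, 20), (3, 36), (8, 26), (10, 26), (22, 38), (26, 21)])
v27: WRITE a=5  (a history now [(6, 40), (7, 38), (9, 26), (12, 8), (14, 32), (17, 35), (27, 5)])
v28: WRITE d=11  (d history now [(15, 7), (18, 21), (20, 37), (23, 28), (24, 28), (25, 11), (28, 11)])
v29: WRITE e=31  (e history now [(1, 42), (4, 41), (11, 6), (13, 4), (16, 15), (29, 31)])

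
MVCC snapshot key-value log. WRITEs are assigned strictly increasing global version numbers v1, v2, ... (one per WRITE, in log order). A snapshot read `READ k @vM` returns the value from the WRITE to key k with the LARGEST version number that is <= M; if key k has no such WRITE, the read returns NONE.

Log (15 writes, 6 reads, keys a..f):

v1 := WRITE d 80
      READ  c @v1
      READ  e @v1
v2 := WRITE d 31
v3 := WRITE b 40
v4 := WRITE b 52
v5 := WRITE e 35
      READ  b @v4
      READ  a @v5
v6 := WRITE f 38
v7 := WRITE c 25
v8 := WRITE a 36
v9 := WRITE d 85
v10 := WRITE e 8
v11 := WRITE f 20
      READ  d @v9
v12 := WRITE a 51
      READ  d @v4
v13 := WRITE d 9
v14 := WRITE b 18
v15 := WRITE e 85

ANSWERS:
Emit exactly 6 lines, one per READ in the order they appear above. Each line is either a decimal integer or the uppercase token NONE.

v1: WRITE d=80  (d history now [(1, 80)])
READ c @v1: history=[] -> no version <= 1 -> NONE
READ e @v1: history=[] -> no version <= 1 -> NONE
v2: WRITE d=31  (d history now [(1, 80), (2, 31)])
v3: WRITE b=40  (b history now [(3, 40)])
v4: WRITE b=52  (b history now [(3, 40), (4, 52)])
v5: WRITE e=35  (e history now [(5, 35)])
READ b @v4: history=[(3, 40), (4, 52)] -> pick v4 -> 52
READ a @v5: history=[] -> no version <= 5 -> NONE
v6: WRITE f=38  (f history now [(6, 38)])
v7: WRITE c=25  (c history now [(7, 25)])
v8: WRITE a=36  (a history now [(8, 36)])
v9: WRITE d=85  (d history now [(1, 80), (2, 31), (9, 85)])
v10: WRITE e=8  (e history now [(5, 35), (10, 8)])
v11: WRITE f=20  (f history now [(6, 38), (11, 20)])
READ d @v9: history=[(1, 80), (2, 31), (9, 85)] -> pick v9 -> 85
v12: WRITE a=51  (a history now [(8, 36), (12, 51)])
READ d @v4: history=[(1, 80), (2, 31), (9, 85)] -> pick v2 -> 31
v13: WRITE d=9  (d history now [(1, 80), (2, 31), (9, 85), (13, 9)])
v14: WRITE b=18  (b history now [(3, 40), (4, 52), (14, 18)])
v15: WRITE e=85  (e history now [(5, 35), (10, 8), (15, 85)])

Answer: NONE
NONE
52
NONE
85
31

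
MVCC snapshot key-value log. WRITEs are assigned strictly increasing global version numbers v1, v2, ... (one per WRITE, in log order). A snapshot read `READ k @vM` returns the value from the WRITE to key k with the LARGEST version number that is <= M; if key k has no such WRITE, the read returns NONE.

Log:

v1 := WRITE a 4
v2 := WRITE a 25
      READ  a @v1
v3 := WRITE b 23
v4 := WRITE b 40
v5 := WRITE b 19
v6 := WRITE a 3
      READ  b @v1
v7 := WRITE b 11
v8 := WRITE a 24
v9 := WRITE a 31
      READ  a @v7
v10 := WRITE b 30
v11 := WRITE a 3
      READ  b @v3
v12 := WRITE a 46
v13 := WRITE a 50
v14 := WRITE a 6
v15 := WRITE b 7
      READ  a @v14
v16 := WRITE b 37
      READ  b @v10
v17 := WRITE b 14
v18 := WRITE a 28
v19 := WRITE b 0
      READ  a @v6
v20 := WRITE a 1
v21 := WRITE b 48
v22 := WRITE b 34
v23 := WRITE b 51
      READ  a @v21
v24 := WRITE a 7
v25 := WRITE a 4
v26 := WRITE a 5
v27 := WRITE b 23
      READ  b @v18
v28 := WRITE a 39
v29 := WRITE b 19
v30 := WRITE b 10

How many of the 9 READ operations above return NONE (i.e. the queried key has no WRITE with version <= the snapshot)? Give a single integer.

v1: WRITE a=4  (a history now [(1, 4)])
v2: WRITE a=25  (a history now [(1, 4), (2, 25)])
READ a @v1: history=[(1, 4), (2, 25)] -> pick v1 -> 4
v3: WRITE b=23  (b history now [(3, 23)])
v4: WRITE b=40  (b history now [(3, 23), (4, 40)])
v5: WRITE b=19  (b history now [(3, 23), (4, 40), (5, 19)])
v6: WRITE a=3  (a history now [(1, 4), (2, 25), (6, 3)])
READ b @v1: history=[(3, 23), (4, 40), (5, 19)] -> no version <= 1 -> NONE
v7: WRITE b=11  (b history now [(3, 23), (4, 40), (5, 19), (7, 11)])
v8: WRITE a=24  (a history now [(1, 4), (2, 25), (6, 3), (8, 24)])
v9: WRITE a=31  (a history now [(1, 4), (2, 25), (6, 3), (8, 24), (9, 31)])
READ a @v7: history=[(1, 4), (2, 25), (6, 3), (8, 24), (9, 31)] -> pick v6 -> 3
v10: WRITE b=30  (b history now [(3, 23), (4, 40), (5, 19), (7, 11), (10, 30)])
v11: WRITE a=3  (a history now [(1, 4), (2, 25), (6, 3), (8, 24), (9, 31), (11, 3)])
READ b @v3: history=[(3, 23), (4, 40), (5, 19), (7, 11), (10, 30)] -> pick v3 -> 23
v12: WRITE a=46  (a history now [(1, 4), (2, 25), (6, 3), (8, 24), (9, 31), (11, 3), (12, 46)])
v13: WRITE a=50  (a history now [(1, 4), (2, 25), (6, 3), (8, 24), (9, 31), (11, 3), (12, 46), (13, 50)])
v14: WRITE a=6  (a history now [(1, 4), (2, 25), (6, 3), (8, 24), (9, 31), (11, 3), (12, 46), (13, 50), (14, 6)])
v15: WRITE b=7  (b history now [(3, 23), (4, 40), (5, 19), (7, 11), (10, 30), (15, 7)])
READ a @v14: history=[(1, 4), (2, 25), (6, 3), (8, 24), (9, 31), (11, 3), (12, 46), (13, 50), (14, 6)] -> pick v14 -> 6
v16: WRITE b=37  (b history now [(3, 23), (4, 40), (5, 19), (7, 11), (10, 30), (15, 7), (16, 37)])
READ b @v10: history=[(3, 23), (4, 40), (5, 19), (7, 11), (10, 30), (15, 7), (16, 37)] -> pick v10 -> 30
v17: WRITE b=14  (b history now [(3, 23), (4, 40), (5, 19), (7, 11), (10, 30), (15, 7), (16, 37), (17, 14)])
v18: WRITE a=28  (a history now [(1, 4), (2, 25), (6, 3), (8, 24), (9, 31), (11, 3), (12, 46), (13, 50), (14, 6), (18, 28)])
v19: WRITE b=0  (b history now [(3, 23), (4, 40), (5, 19), (7, 11), (10, 30), (15, 7), (16, 37), (17, 14), (19, 0)])
READ a @v6: history=[(1, 4), (2, 25), (6, 3), (8, 24), (9, 31), (11, 3), (12, 46), (13, 50), (14, 6), (18, 28)] -> pick v6 -> 3
v20: WRITE a=1  (a history now [(1, 4), (2, 25), (6, 3), (8, 24), (9, 31), (11, 3), (12, 46), (13, 50), (14, 6), (18, 28), (20, 1)])
v21: WRITE b=48  (b history now [(3, 23), (4, 40), (5, 19), (7, 11), (10, 30), (15, 7), (16, 37), (17, 14), (19, 0), (21, 48)])
v22: WRITE b=34  (b history now [(3, 23), (4, 40), (5, 19), (7, 11), (10, 30), (15, 7), (16, 37), (17, 14), (19, 0), (21, 48), (22, 34)])
v23: WRITE b=51  (b history now [(3, 23), (4, 40), (5, 19), (7, 11), (10, 30), (15, 7), (16, 37), (17, 14), (19, 0), (21, 48), (22, 34), (23, 51)])
READ a @v21: history=[(1, 4), (2, 25), (6, 3), (8, 24), (9, 31), (11, 3), (12, 46), (13, 50), (14, 6), (18, 28), (20, 1)] -> pick v20 -> 1
v24: WRITE a=7  (a history now [(1, 4), (2, 25), (6, 3), (8, 24), (9, 31), (11, 3), (12, 46), (13, 50), (14, 6), (18, 28), (20, 1), (24, 7)])
v25: WRITE a=4  (a history now [(1, 4), (2, 25), (6, 3), (8, 24), (9, 31), (11, 3), (12, 46), (13, 50), (14, 6), (18, 28), (20, 1), (24, 7), (25, 4)])
v26: WRITE a=5  (a history now [(1, 4), (2, 25), (6, 3), (8, 24), (9, 31), (11, 3), (12, 46), (13, 50), (14, 6), (18, 28), (20, 1), (24, 7), (25, 4), (26, 5)])
v27: WRITE b=23  (b history now [(3, 23), (4, 40), (5, 19), (7, 11), (10, 30), (15, 7), (16, 37), (17, 14), (19, 0), (21, 48), (22, 34), (23, 51), (27, 23)])
READ b @v18: history=[(3, 23), (4, 40), (5, 19), (7, 11), (10, 30), (15, 7), (16, 37), (17, 14), (19, 0), (21, 48), (22, 34), (23, 51), (27, 23)] -> pick v17 -> 14
v28: WRITE a=39  (a history now [(1, 4), (2, 25), (6, 3), (8, 24), (9, 31), (11, 3), (12, 46), (13, 50), (14, 6), (18, 28), (20, 1), (24, 7), (25, 4), (26, 5), (28, 39)])
v29: WRITE b=19  (b history now [(3, 23), (4, 40), (5, 19), (7, 11), (10, 30), (15, 7), (16, 37), (17, 14), (19, 0), (21, 48), (22, 34), (23, 51), (27, 23), (29, 19)])
v30: WRITE b=10  (b history now [(3, 23), (4, 40), (5, 19), (7, 11), (10, 30), (15, 7), (16, 37), (17, 14), (19, 0), (21, 48), (22, 34), (23, 51), (27, 23), (29, 19), (30, 10)])
Read results in order: ['4', 'NONE', '3', '23', '6', '30', '3', '1', '14']
NONE count = 1

Answer: 1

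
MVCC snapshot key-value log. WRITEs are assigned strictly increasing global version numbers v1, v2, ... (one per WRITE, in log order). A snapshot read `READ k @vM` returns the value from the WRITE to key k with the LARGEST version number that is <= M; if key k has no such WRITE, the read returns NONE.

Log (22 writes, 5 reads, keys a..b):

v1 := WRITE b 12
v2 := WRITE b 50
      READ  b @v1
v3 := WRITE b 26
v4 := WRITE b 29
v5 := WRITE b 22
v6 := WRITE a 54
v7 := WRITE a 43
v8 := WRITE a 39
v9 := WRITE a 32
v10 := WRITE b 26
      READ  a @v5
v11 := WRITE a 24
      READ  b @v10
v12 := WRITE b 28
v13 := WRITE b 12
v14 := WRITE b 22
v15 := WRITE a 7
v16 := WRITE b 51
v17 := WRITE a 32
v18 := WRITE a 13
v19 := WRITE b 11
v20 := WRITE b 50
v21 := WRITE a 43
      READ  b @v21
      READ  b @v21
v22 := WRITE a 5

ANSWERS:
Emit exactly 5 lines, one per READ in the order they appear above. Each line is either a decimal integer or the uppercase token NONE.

v1: WRITE b=12  (b history now [(1, 12)])
v2: WRITE b=50  (b history now [(1, 12), (2, 50)])
READ b @v1: history=[(1, 12), (2, 50)] -> pick v1 -> 12
v3: WRITE b=26  (b history now [(1, 12), (2, 50), (3, 26)])
v4: WRITE b=29  (b history now [(1, 12), (2, 50), (3, 26), (4, 29)])
v5: WRITE b=22  (b history now [(1, 12), (2, 50), (3, 26), (4, 29), (5, 22)])
v6: WRITE a=54  (a history now [(6, 54)])
v7: WRITE a=43  (a history now [(6, 54), (7, 43)])
v8: WRITE a=39  (a history now [(6, 54), (7, 43), (8, 39)])
v9: WRITE a=32  (a history now [(6, 54), (7, 43), (8, 39), (9, 32)])
v10: WRITE b=26  (b history now [(1, 12), (2, 50), (3, 26), (4, 29), (5, 22), (10, 26)])
READ a @v5: history=[(6, 54), (7, 43), (8, 39), (9, 32)] -> no version <= 5 -> NONE
v11: WRITE a=24  (a history now [(6, 54), (7, 43), (8, 39), (9, 32), (11, 24)])
READ b @v10: history=[(1, 12), (2, 50), (3, 26), (4, 29), (5, 22), (10, 26)] -> pick v10 -> 26
v12: WRITE b=28  (b history now [(1, 12), (2, 50), (3, 26), (4, 29), (5, 22), (10, 26), (12, 28)])
v13: WRITE b=12  (b history now [(1, 12), (2, 50), (3, 26), (4, 29), (5, 22), (10, 26), (12, 28), (13, 12)])
v14: WRITE b=22  (b history now [(1, 12), (2, 50), (3, 26), (4, 29), (5, 22), (10, 26), (12, 28), (13, 12), (14, 22)])
v15: WRITE a=7  (a history now [(6, 54), (7, 43), (8, 39), (9, 32), (11, 24), (15, 7)])
v16: WRITE b=51  (b history now [(1, 12), (2, 50), (3, 26), (4, 29), (5, 22), (10, 26), (12, 28), (13, 12), (14, 22), (16, 51)])
v17: WRITE a=32  (a history now [(6, 54), (7, 43), (8, 39), (9, 32), (11, 24), (15, 7), (17, 32)])
v18: WRITE a=13  (a history now [(6, 54), (7, 43), (8, 39), (9, 32), (11, 24), (15, 7), (17, 32), (18, 13)])
v19: WRITE b=11  (b history now [(1, 12), (2, 50), (3, 26), (4, 29), (5, 22), (10, 26), (12, 28), (13, 12), (14, 22), (16, 51), (19, 11)])
v20: WRITE b=50  (b history now [(1, 12), (2, 50), (3, 26), (4, 29), (5, 22), (10, 26), (12, 28), (13, 12), (14, 22), (16, 51), (19, 11), (20, 50)])
v21: WRITE a=43  (a history now [(6, 54), (7, 43), (8, 39), (9, 32), (11, 24), (15, 7), (17, 32), (18, 13), (21, 43)])
READ b @v21: history=[(1, 12), (2, 50), (3, 26), (4, 29), (5, 22), (10, 26), (12, 28), (13, 12), (14, 22), (16, 51), (19, 11), (20, 50)] -> pick v20 -> 50
READ b @v21: history=[(1, 12), (2, 50), (3, 26), (4, 29), (5, 22), (10, 26), (12, 28), (13, 12), (14, 22), (16, 51), (19, 11), (20, 50)] -> pick v20 -> 50
v22: WRITE a=5  (a history now [(6, 54), (7, 43), (8, 39), (9, 32), (11, 24), (15, 7), (17, 32), (18, 13), (21, 43), (22, 5)])

Answer: 12
NONE
26
50
50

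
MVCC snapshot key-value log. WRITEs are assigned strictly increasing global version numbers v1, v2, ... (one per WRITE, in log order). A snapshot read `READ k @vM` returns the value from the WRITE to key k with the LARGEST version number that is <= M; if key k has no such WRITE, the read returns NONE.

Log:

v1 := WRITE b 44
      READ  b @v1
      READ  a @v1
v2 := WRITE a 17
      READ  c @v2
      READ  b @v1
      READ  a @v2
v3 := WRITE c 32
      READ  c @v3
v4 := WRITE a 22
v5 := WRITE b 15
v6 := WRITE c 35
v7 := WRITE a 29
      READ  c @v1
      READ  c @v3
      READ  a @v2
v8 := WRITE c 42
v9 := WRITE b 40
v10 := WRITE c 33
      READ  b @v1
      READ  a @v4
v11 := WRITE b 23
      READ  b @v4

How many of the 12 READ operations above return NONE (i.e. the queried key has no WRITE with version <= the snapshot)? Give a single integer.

v1: WRITE b=44  (b history now [(1, 44)])
READ b @v1: history=[(1, 44)] -> pick v1 -> 44
READ a @v1: history=[] -> no version <= 1 -> NONE
v2: WRITE a=17  (a history now [(2, 17)])
READ c @v2: history=[] -> no version <= 2 -> NONE
READ b @v1: history=[(1, 44)] -> pick v1 -> 44
READ a @v2: history=[(2, 17)] -> pick v2 -> 17
v3: WRITE c=32  (c history now [(3, 32)])
READ c @v3: history=[(3, 32)] -> pick v3 -> 32
v4: WRITE a=22  (a history now [(2, 17), (4, 22)])
v5: WRITE b=15  (b history now [(1, 44), (5, 15)])
v6: WRITE c=35  (c history now [(3, 32), (6, 35)])
v7: WRITE a=29  (a history now [(2, 17), (4, 22), (7, 29)])
READ c @v1: history=[(3, 32), (6, 35)] -> no version <= 1 -> NONE
READ c @v3: history=[(3, 32), (6, 35)] -> pick v3 -> 32
READ a @v2: history=[(2, 17), (4, 22), (7, 29)] -> pick v2 -> 17
v8: WRITE c=42  (c history now [(3, 32), (6, 35), (8, 42)])
v9: WRITE b=40  (b history now [(1, 44), (5, 15), (9, 40)])
v10: WRITE c=33  (c history now [(3, 32), (6, 35), (8, 42), (10, 33)])
READ b @v1: history=[(1, 44), (5, 15), (9, 40)] -> pick v1 -> 44
READ a @v4: history=[(2, 17), (4, 22), (7, 29)] -> pick v4 -> 22
v11: WRITE b=23  (b history now [(1, 44), (5, 15), (9, 40), (11, 23)])
READ b @v4: history=[(1, 44), (5, 15), (9, 40), (11, 23)] -> pick v1 -> 44
Read results in order: ['44', 'NONE', 'NONE', '44', '17', '32', 'NONE', '32', '17', '44', '22', '44']
NONE count = 3

Answer: 3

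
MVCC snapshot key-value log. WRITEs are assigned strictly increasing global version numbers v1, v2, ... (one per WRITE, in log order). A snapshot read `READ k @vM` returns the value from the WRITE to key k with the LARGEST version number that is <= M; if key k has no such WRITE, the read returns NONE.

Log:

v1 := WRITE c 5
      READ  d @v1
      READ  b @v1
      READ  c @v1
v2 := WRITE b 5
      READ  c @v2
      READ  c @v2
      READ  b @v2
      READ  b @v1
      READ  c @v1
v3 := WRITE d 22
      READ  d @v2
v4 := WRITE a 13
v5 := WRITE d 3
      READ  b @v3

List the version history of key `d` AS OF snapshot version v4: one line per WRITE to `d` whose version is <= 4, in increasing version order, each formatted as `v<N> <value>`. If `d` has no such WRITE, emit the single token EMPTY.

Answer: v3 22

Derivation:
Scan writes for key=d with version <= 4:
  v1 WRITE c 5 -> skip
  v2 WRITE b 5 -> skip
  v3 WRITE d 22 -> keep
  v4 WRITE a 13 -> skip
  v5 WRITE d 3 -> drop (> snap)
Collected: [(3, 22)]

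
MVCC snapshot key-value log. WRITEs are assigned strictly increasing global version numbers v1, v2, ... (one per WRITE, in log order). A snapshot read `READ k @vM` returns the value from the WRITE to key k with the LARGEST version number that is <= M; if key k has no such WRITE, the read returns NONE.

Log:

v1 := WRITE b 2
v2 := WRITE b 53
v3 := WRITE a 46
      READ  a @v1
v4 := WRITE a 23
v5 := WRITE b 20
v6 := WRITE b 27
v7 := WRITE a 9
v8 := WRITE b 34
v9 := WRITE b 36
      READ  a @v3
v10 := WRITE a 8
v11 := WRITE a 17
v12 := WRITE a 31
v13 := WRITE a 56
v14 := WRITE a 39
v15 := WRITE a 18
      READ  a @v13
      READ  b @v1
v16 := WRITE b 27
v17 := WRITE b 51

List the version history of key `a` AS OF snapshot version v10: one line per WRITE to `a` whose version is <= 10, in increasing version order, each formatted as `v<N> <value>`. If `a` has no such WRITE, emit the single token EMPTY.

Answer: v3 46
v4 23
v7 9
v10 8

Derivation:
Scan writes for key=a with version <= 10:
  v1 WRITE b 2 -> skip
  v2 WRITE b 53 -> skip
  v3 WRITE a 46 -> keep
  v4 WRITE a 23 -> keep
  v5 WRITE b 20 -> skip
  v6 WRITE b 27 -> skip
  v7 WRITE a 9 -> keep
  v8 WRITE b 34 -> skip
  v9 WRITE b 36 -> skip
  v10 WRITE a 8 -> keep
  v11 WRITE a 17 -> drop (> snap)
  v12 WRITE a 31 -> drop (> snap)
  v13 WRITE a 56 -> drop (> snap)
  v14 WRITE a 39 -> drop (> snap)
  v15 WRITE a 18 -> drop (> snap)
  v16 WRITE b 27 -> skip
  v17 WRITE b 51 -> skip
Collected: [(3, 46), (4, 23), (7, 9), (10, 8)]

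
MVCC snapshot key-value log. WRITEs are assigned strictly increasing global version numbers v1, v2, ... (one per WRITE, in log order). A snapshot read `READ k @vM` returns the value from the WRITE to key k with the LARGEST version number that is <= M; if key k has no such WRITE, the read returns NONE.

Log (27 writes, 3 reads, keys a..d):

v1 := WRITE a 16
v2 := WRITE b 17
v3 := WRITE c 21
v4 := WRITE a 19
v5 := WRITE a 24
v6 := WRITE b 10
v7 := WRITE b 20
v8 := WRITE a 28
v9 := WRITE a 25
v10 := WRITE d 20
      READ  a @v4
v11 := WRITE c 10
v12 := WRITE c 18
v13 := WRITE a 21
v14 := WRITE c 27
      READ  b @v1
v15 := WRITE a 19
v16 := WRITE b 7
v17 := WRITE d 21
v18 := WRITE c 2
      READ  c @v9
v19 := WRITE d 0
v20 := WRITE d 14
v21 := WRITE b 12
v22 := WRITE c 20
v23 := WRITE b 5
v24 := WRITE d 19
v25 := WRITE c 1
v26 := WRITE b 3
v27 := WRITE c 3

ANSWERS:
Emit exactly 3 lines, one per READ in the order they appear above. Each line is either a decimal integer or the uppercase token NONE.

v1: WRITE a=16  (a history now [(1, 16)])
v2: WRITE b=17  (b history now [(2, 17)])
v3: WRITE c=21  (c history now [(3, 21)])
v4: WRITE a=19  (a history now [(1, 16), (4, 19)])
v5: WRITE a=24  (a history now [(1, 16), (4, 19), (5, 24)])
v6: WRITE b=10  (b history now [(2, 17), (6, 10)])
v7: WRITE b=20  (b history now [(2, 17), (6, 10), (7, 20)])
v8: WRITE a=28  (a history now [(1, 16), (4, 19), (5, 24), (8, 28)])
v9: WRITE a=25  (a history now [(1, 16), (4, 19), (5, 24), (8, 28), (9, 25)])
v10: WRITE d=20  (d history now [(10, 20)])
READ a @v4: history=[(1, 16), (4, 19), (5, 24), (8, 28), (9, 25)] -> pick v4 -> 19
v11: WRITE c=10  (c history now [(3, 21), (11, 10)])
v12: WRITE c=18  (c history now [(3, 21), (11, 10), (12, 18)])
v13: WRITE a=21  (a history now [(1, 16), (4, 19), (5, 24), (8, 28), (9, 25), (13, 21)])
v14: WRITE c=27  (c history now [(3, 21), (11, 10), (12, 18), (14, 27)])
READ b @v1: history=[(2, 17), (6, 10), (7, 20)] -> no version <= 1 -> NONE
v15: WRITE a=19  (a history now [(1, 16), (4, 19), (5, 24), (8, 28), (9, 25), (13, 21), (15, 19)])
v16: WRITE b=7  (b history now [(2, 17), (6, 10), (7, 20), (16, 7)])
v17: WRITE d=21  (d history now [(10, 20), (17, 21)])
v18: WRITE c=2  (c history now [(3, 21), (11, 10), (12, 18), (14, 27), (18, 2)])
READ c @v9: history=[(3, 21), (11, 10), (12, 18), (14, 27), (18, 2)] -> pick v3 -> 21
v19: WRITE d=0  (d history now [(10, 20), (17, 21), (19, 0)])
v20: WRITE d=14  (d history now [(10, 20), (17, 21), (19, 0), (20, 14)])
v21: WRITE b=12  (b history now [(2, 17), (6, 10), (7, 20), (16, 7), (21, 12)])
v22: WRITE c=20  (c history now [(3, 21), (11, 10), (12, 18), (14, 27), (18, 2), (22, 20)])
v23: WRITE b=5  (b history now [(2, 17), (6, 10), (7, 20), (16, 7), (21, 12), (23, 5)])
v24: WRITE d=19  (d history now [(10, 20), (17, 21), (19, 0), (20, 14), (24, 19)])
v25: WRITE c=1  (c history now [(3, 21), (11, 10), (12, 18), (14, 27), (18, 2), (22, 20), (25, 1)])
v26: WRITE b=3  (b history now [(2, 17), (6, 10), (7, 20), (16, 7), (21, 12), (23, 5), (26, 3)])
v27: WRITE c=3  (c history now [(3, 21), (11, 10), (12, 18), (14, 27), (18, 2), (22, 20), (25, 1), (27, 3)])

Answer: 19
NONE
21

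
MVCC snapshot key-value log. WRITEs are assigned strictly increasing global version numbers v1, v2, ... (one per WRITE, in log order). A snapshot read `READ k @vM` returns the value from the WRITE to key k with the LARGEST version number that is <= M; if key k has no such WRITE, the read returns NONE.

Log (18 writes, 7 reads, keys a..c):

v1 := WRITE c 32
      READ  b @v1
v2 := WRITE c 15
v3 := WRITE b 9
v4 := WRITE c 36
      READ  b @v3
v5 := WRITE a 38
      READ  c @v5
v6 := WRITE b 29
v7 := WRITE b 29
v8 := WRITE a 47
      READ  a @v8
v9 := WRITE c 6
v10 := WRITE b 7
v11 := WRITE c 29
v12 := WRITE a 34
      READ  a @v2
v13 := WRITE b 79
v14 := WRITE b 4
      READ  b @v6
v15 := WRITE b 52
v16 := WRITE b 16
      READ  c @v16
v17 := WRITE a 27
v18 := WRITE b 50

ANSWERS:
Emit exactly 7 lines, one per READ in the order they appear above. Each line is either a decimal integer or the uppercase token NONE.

Answer: NONE
9
36
47
NONE
29
29

Derivation:
v1: WRITE c=32  (c history now [(1, 32)])
READ b @v1: history=[] -> no version <= 1 -> NONE
v2: WRITE c=15  (c history now [(1, 32), (2, 15)])
v3: WRITE b=9  (b history now [(3, 9)])
v4: WRITE c=36  (c history now [(1, 32), (2, 15), (4, 36)])
READ b @v3: history=[(3, 9)] -> pick v3 -> 9
v5: WRITE a=38  (a history now [(5, 38)])
READ c @v5: history=[(1, 32), (2, 15), (4, 36)] -> pick v4 -> 36
v6: WRITE b=29  (b history now [(3, 9), (6, 29)])
v7: WRITE b=29  (b history now [(3, 9), (6, 29), (7, 29)])
v8: WRITE a=47  (a history now [(5, 38), (8, 47)])
READ a @v8: history=[(5, 38), (8, 47)] -> pick v8 -> 47
v9: WRITE c=6  (c history now [(1, 32), (2, 15), (4, 36), (9, 6)])
v10: WRITE b=7  (b history now [(3, 9), (6, 29), (7, 29), (10, 7)])
v11: WRITE c=29  (c history now [(1, 32), (2, 15), (4, 36), (9, 6), (11, 29)])
v12: WRITE a=34  (a history now [(5, 38), (8, 47), (12, 34)])
READ a @v2: history=[(5, 38), (8, 47), (12, 34)] -> no version <= 2 -> NONE
v13: WRITE b=79  (b history now [(3, 9), (6, 29), (7, 29), (10, 7), (13, 79)])
v14: WRITE b=4  (b history now [(3, 9), (6, 29), (7, 29), (10, 7), (13, 79), (14, 4)])
READ b @v6: history=[(3, 9), (6, 29), (7, 29), (10, 7), (13, 79), (14, 4)] -> pick v6 -> 29
v15: WRITE b=52  (b history now [(3, 9), (6, 29), (7, 29), (10, 7), (13, 79), (14, 4), (15, 52)])
v16: WRITE b=16  (b history now [(3, 9), (6, 29), (7, 29), (10, 7), (13, 79), (14, 4), (15, 52), (16, 16)])
READ c @v16: history=[(1, 32), (2, 15), (4, 36), (9, 6), (11, 29)] -> pick v11 -> 29
v17: WRITE a=27  (a history now [(5, 38), (8, 47), (12, 34), (17, 27)])
v18: WRITE b=50  (b history now [(3, 9), (6, 29), (7, 29), (10, 7), (13, 79), (14, 4), (15, 52), (16, 16), (18, 50)])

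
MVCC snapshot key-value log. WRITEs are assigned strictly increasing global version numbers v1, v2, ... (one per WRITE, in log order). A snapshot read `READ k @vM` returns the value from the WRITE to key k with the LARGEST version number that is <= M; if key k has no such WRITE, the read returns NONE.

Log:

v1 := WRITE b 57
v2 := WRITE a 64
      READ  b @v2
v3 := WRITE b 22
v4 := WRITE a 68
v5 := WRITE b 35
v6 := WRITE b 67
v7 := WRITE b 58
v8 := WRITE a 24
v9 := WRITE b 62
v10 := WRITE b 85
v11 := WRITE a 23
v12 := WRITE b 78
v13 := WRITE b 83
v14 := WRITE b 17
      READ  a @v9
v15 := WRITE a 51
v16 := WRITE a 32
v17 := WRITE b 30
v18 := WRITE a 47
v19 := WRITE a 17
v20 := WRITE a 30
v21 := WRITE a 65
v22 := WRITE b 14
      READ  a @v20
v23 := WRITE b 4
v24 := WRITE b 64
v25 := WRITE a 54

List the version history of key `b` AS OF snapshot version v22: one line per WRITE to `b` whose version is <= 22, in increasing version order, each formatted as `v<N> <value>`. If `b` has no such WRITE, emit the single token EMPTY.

Answer: v1 57
v3 22
v5 35
v6 67
v7 58
v9 62
v10 85
v12 78
v13 83
v14 17
v17 30
v22 14

Derivation:
Scan writes for key=b with version <= 22:
  v1 WRITE b 57 -> keep
  v2 WRITE a 64 -> skip
  v3 WRITE b 22 -> keep
  v4 WRITE a 68 -> skip
  v5 WRITE b 35 -> keep
  v6 WRITE b 67 -> keep
  v7 WRITE b 58 -> keep
  v8 WRITE a 24 -> skip
  v9 WRITE b 62 -> keep
  v10 WRITE b 85 -> keep
  v11 WRITE a 23 -> skip
  v12 WRITE b 78 -> keep
  v13 WRITE b 83 -> keep
  v14 WRITE b 17 -> keep
  v15 WRITE a 51 -> skip
  v16 WRITE a 32 -> skip
  v17 WRITE b 30 -> keep
  v18 WRITE a 47 -> skip
  v19 WRITE a 17 -> skip
  v20 WRITE a 30 -> skip
  v21 WRITE a 65 -> skip
  v22 WRITE b 14 -> keep
  v23 WRITE b 4 -> drop (> snap)
  v24 WRITE b 64 -> drop (> snap)
  v25 WRITE a 54 -> skip
Collected: [(1, 57), (3, 22), (5, 35), (6, 67), (7, 58), (9, 62), (10, 85), (12, 78), (13, 83), (14, 17), (17, 30), (22, 14)]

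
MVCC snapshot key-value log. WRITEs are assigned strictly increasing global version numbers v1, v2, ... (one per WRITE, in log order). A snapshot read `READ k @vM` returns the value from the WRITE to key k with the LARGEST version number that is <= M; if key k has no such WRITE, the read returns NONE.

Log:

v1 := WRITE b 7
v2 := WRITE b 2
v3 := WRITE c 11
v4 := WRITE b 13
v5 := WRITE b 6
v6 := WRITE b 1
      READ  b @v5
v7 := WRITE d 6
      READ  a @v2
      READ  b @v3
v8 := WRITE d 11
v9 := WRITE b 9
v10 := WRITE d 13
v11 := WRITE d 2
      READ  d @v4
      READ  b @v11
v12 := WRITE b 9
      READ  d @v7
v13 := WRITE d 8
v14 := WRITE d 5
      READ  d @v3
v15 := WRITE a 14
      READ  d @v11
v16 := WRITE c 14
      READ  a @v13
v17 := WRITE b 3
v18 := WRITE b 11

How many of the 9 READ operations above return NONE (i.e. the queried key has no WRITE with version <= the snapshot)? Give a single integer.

Answer: 4

Derivation:
v1: WRITE b=7  (b history now [(1, 7)])
v2: WRITE b=2  (b history now [(1, 7), (2, 2)])
v3: WRITE c=11  (c history now [(3, 11)])
v4: WRITE b=13  (b history now [(1, 7), (2, 2), (4, 13)])
v5: WRITE b=6  (b history now [(1, 7), (2, 2), (4, 13), (5, 6)])
v6: WRITE b=1  (b history now [(1, 7), (2, 2), (4, 13), (5, 6), (6, 1)])
READ b @v5: history=[(1, 7), (2, 2), (4, 13), (5, 6), (6, 1)] -> pick v5 -> 6
v7: WRITE d=6  (d history now [(7, 6)])
READ a @v2: history=[] -> no version <= 2 -> NONE
READ b @v3: history=[(1, 7), (2, 2), (4, 13), (5, 6), (6, 1)] -> pick v2 -> 2
v8: WRITE d=11  (d history now [(7, 6), (8, 11)])
v9: WRITE b=9  (b history now [(1, 7), (2, 2), (4, 13), (5, 6), (6, 1), (9, 9)])
v10: WRITE d=13  (d history now [(7, 6), (8, 11), (10, 13)])
v11: WRITE d=2  (d history now [(7, 6), (8, 11), (10, 13), (11, 2)])
READ d @v4: history=[(7, 6), (8, 11), (10, 13), (11, 2)] -> no version <= 4 -> NONE
READ b @v11: history=[(1, 7), (2, 2), (4, 13), (5, 6), (6, 1), (9, 9)] -> pick v9 -> 9
v12: WRITE b=9  (b history now [(1, 7), (2, 2), (4, 13), (5, 6), (6, 1), (9, 9), (12, 9)])
READ d @v7: history=[(7, 6), (8, 11), (10, 13), (11, 2)] -> pick v7 -> 6
v13: WRITE d=8  (d history now [(7, 6), (8, 11), (10, 13), (11, 2), (13, 8)])
v14: WRITE d=5  (d history now [(7, 6), (8, 11), (10, 13), (11, 2), (13, 8), (14, 5)])
READ d @v3: history=[(7, 6), (8, 11), (10, 13), (11, 2), (13, 8), (14, 5)] -> no version <= 3 -> NONE
v15: WRITE a=14  (a history now [(15, 14)])
READ d @v11: history=[(7, 6), (8, 11), (10, 13), (11, 2), (13, 8), (14, 5)] -> pick v11 -> 2
v16: WRITE c=14  (c history now [(3, 11), (16, 14)])
READ a @v13: history=[(15, 14)] -> no version <= 13 -> NONE
v17: WRITE b=3  (b history now [(1, 7), (2, 2), (4, 13), (5, 6), (6, 1), (9, 9), (12, 9), (17, 3)])
v18: WRITE b=11  (b history now [(1, 7), (2, 2), (4, 13), (5, 6), (6, 1), (9, 9), (12, 9), (17, 3), (18, 11)])
Read results in order: ['6', 'NONE', '2', 'NONE', '9', '6', 'NONE', '2', 'NONE']
NONE count = 4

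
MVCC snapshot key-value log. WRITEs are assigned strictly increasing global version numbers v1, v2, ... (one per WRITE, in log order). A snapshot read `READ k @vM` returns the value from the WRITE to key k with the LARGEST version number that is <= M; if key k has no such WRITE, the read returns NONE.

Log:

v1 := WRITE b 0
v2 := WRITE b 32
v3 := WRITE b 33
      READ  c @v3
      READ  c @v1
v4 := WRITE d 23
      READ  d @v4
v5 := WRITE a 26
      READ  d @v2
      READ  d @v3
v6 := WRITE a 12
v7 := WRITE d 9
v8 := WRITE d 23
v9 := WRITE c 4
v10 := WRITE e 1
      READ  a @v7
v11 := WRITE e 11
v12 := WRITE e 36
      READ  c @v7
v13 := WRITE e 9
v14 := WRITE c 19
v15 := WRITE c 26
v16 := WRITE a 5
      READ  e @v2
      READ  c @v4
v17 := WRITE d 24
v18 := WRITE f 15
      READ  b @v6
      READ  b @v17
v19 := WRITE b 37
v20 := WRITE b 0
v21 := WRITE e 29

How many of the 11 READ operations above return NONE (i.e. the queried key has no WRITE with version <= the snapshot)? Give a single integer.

Answer: 7

Derivation:
v1: WRITE b=0  (b history now [(1, 0)])
v2: WRITE b=32  (b history now [(1, 0), (2, 32)])
v3: WRITE b=33  (b history now [(1, 0), (2, 32), (3, 33)])
READ c @v3: history=[] -> no version <= 3 -> NONE
READ c @v1: history=[] -> no version <= 1 -> NONE
v4: WRITE d=23  (d history now [(4, 23)])
READ d @v4: history=[(4, 23)] -> pick v4 -> 23
v5: WRITE a=26  (a history now [(5, 26)])
READ d @v2: history=[(4, 23)] -> no version <= 2 -> NONE
READ d @v3: history=[(4, 23)] -> no version <= 3 -> NONE
v6: WRITE a=12  (a history now [(5, 26), (6, 12)])
v7: WRITE d=9  (d history now [(4, 23), (7, 9)])
v8: WRITE d=23  (d history now [(4, 23), (7, 9), (8, 23)])
v9: WRITE c=4  (c history now [(9, 4)])
v10: WRITE e=1  (e history now [(10, 1)])
READ a @v7: history=[(5, 26), (6, 12)] -> pick v6 -> 12
v11: WRITE e=11  (e history now [(10, 1), (11, 11)])
v12: WRITE e=36  (e history now [(10, 1), (11, 11), (12, 36)])
READ c @v7: history=[(9, 4)] -> no version <= 7 -> NONE
v13: WRITE e=9  (e history now [(10, 1), (11, 11), (12, 36), (13, 9)])
v14: WRITE c=19  (c history now [(9, 4), (14, 19)])
v15: WRITE c=26  (c history now [(9, 4), (14, 19), (15, 26)])
v16: WRITE a=5  (a history now [(5, 26), (6, 12), (16, 5)])
READ e @v2: history=[(10, 1), (11, 11), (12, 36), (13, 9)] -> no version <= 2 -> NONE
READ c @v4: history=[(9, 4), (14, 19), (15, 26)] -> no version <= 4 -> NONE
v17: WRITE d=24  (d history now [(4, 23), (7, 9), (8, 23), (17, 24)])
v18: WRITE f=15  (f history now [(18, 15)])
READ b @v6: history=[(1, 0), (2, 32), (3, 33)] -> pick v3 -> 33
READ b @v17: history=[(1, 0), (2, 32), (3, 33)] -> pick v3 -> 33
v19: WRITE b=37  (b history now [(1, 0), (2, 32), (3, 33), (19, 37)])
v20: WRITE b=0  (b history now [(1, 0), (2, 32), (3, 33), (19, 37), (20, 0)])
v21: WRITE e=29  (e history now [(10, 1), (11, 11), (12, 36), (13, 9), (21, 29)])
Read results in order: ['NONE', 'NONE', '23', 'NONE', 'NONE', '12', 'NONE', 'NONE', 'NONE', '33', '33']
NONE count = 7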